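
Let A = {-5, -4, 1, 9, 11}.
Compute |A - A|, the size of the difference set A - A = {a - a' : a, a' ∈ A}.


A - A = {a - a' : a, a' ∈ A}; |A| = 5.
Bounds: 2|A|-1 ≤ |A - A| ≤ |A|² - |A| + 1, i.e. 9 ≤ |A - A| ≤ 21.
Note: 0 ∈ A - A always (from a - a). The set is symmetric: if d ∈ A - A then -d ∈ A - A.
Enumerate nonzero differences d = a - a' with a > a' (then include -d):
Positive differences: {1, 2, 5, 6, 8, 10, 13, 14, 15, 16}
Full difference set: {0} ∪ (positive diffs) ∪ (negative diffs).
|A - A| = 1 + 2·10 = 21 (matches direct enumeration: 21).

|A - A| = 21


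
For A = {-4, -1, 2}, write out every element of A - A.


A - A = {a - a' : a, a' ∈ A}.
Compute a - a' for each ordered pair (a, a'):
a = -4: -4--4=0, -4--1=-3, -4-2=-6
a = -1: -1--4=3, -1--1=0, -1-2=-3
a = 2: 2--4=6, 2--1=3, 2-2=0
Collecting distinct values (and noting 0 appears from a-a):
A - A = {-6, -3, 0, 3, 6}
|A - A| = 5

A - A = {-6, -3, 0, 3, 6}


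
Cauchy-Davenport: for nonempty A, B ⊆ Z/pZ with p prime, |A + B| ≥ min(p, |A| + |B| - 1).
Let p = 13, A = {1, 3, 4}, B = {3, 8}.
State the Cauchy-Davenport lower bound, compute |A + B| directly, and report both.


Cauchy-Davenport: |A + B| ≥ min(p, |A| + |B| - 1) for A, B nonempty in Z/pZ.
|A| = 3, |B| = 2, p = 13.
CD lower bound = min(13, 3 + 2 - 1) = min(13, 4) = 4.
Compute A + B mod 13 directly:
a = 1: 1+3=4, 1+8=9
a = 3: 3+3=6, 3+8=11
a = 4: 4+3=7, 4+8=12
A + B = {4, 6, 7, 9, 11, 12}, so |A + B| = 6.
Verify: 6 ≥ 4? Yes ✓.

CD lower bound = 4, actual |A + B| = 6.


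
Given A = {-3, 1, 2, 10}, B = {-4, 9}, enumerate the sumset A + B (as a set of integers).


A + B = {a + b : a ∈ A, b ∈ B}.
Enumerate all |A|·|B| = 4·2 = 8 pairs (a, b) and collect distinct sums.
a = -3: -3+-4=-7, -3+9=6
a = 1: 1+-4=-3, 1+9=10
a = 2: 2+-4=-2, 2+9=11
a = 10: 10+-4=6, 10+9=19
Collecting distinct sums: A + B = {-7, -3, -2, 6, 10, 11, 19}
|A + B| = 7

A + B = {-7, -3, -2, 6, 10, 11, 19}


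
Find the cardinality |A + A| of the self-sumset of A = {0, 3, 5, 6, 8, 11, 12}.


A + A = {a + a' : a, a' ∈ A}; |A| = 7.
General bounds: 2|A| - 1 ≤ |A + A| ≤ |A|(|A|+1)/2, i.e. 13 ≤ |A + A| ≤ 28.
Lower bound 2|A|-1 is attained iff A is an arithmetic progression.
Enumerate sums a + a' for a ≤ a' (symmetric, so this suffices):
a = 0: 0+0=0, 0+3=3, 0+5=5, 0+6=6, 0+8=8, 0+11=11, 0+12=12
a = 3: 3+3=6, 3+5=8, 3+6=9, 3+8=11, 3+11=14, 3+12=15
a = 5: 5+5=10, 5+6=11, 5+8=13, 5+11=16, 5+12=17
a = 6: 6+6=12, 6+8=14, 6+11=17, 6+12=18
a = 8: 8+8=16, 8+11=19, 8+12=20
a = 11: 11+11=22, 11+12=23
a = 12: 12+12=24
Distinct sums: {0, 3, 5, 6, 8, 9, 10, 11, 12, 13, 14, 15, 16, 17, 18, 19, 20, 22, 23, 24}
|A + A| = 20

|A + A| = 20


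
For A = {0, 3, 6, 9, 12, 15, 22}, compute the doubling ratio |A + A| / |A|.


|A| = 7.
Compute A + A by enumerating all 49 pairs.
A + A = {0, 3, 6, 9, 12, 15, 18, 21, 22, 24, 25, 27, 28, 30, 31, 34, 37, 44}, so |A + A| = 18.
K = |A + A| / |A| = 18/7 (already in lowest terms) ≈ 2.5714.
Reference: AP of size 7 gives K = 13/7 ≈ 1.8571; a fully generic set of size 7 gives K ≈ 4.0000.

|A| = 7, |A + A| = 18, K = 18/7.


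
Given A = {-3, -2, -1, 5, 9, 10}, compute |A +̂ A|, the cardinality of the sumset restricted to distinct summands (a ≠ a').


Restricted sumset: A +̂ A = {a + a' : a ∈ A, a' ∈ A, a ≠ a'}.
Equivalently, take A + A and drop any sum 2a that is achievable ONLY as a + a for a ∈ A (i.e. sums representable only with equal summands).
Enumerate pairs (a, a') with a < a' (symmetric, so each unordered pair gives one sum; this covers all a ≠ a'):
  -3 + -2 = -5
  -3 + -1 = -4
  -3 + 5 = 2
  -3 + 9 = 6
  -3 + 10 = 7
  -2 + -1 = -3
  -2 + 5 = 3
  -2 + 9 = 7
  -2 + 10 = 8
  -1 + 5 = 4
  -1 + 9 = 8
  -1 + 10 = 9
  5 + 9 = 14
  5 + 10 = 15
  9 + 10 = 19
Collected distinct sums: {-5, -4, -3, 2, 3, 4, 6, 7, 8, 9, 14, 15, 19}
|A +̂ A| = 13
(Reference bound: |A +̂ A| ≥ 2|A| - 3 for |A| ≥ 2, with |A| = 6 giving ≥ 9.)

|A +̂ A| = 13


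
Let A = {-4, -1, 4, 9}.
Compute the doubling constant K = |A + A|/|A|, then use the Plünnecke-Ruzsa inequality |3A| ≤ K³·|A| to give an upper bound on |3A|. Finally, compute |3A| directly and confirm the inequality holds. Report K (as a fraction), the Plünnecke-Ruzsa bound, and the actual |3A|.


|A| = 4.
Step 1: Compute A + A by enumerating all 16 pairs.
A + A = {-8, -5, -2, 0, 3, 5, 8, 13, 18}, so |A + A| = 9.
Step 2: Doubling constant K = |A + A|/|A| = 9/4 = 9/4 ≈ 2.2500.
Step 3: Plünnecke-Ruzsa gives |3A| ≤ K³·|A| = (2.2500)³ · 4 ≈ 45.5625.
Step 4: Compute 3A = A + A + A directly by enumerating all triples (a,b,c) ∈ A³; |3A| = 16.
Step 5: Check 16 ≤ 45.5625? Yes ✓.

K = 9/4, Plünnecke-Ruzsa bound K³|A| ≈ 45.5625, |3A| = 16, inequality holds.


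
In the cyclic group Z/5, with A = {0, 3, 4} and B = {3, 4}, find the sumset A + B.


Work in Z/5Z: reduce every sum a + b modulo 5.
Enumerate all 6 pairs:
a = 0: 0+3=3, 0+4=4
a = 3: 3+3=1, 3+4=2
a = 4: 4+3=2, 4+4=3
Distinct residues collected: {1, 2, 3, 4}
|A + B| = 4 (out of 5 total residues).

A + B = {1, 2, 3, 4}


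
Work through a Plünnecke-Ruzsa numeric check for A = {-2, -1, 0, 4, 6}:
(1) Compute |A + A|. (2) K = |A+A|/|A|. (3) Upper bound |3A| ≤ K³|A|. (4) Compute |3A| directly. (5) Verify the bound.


|A| = 5.
Step 1: Compute A + A by enumerating all 25 pairs.
A + A = {-4, -3, -2, -1, 0, 2, 3, 4, 5, 6, 8, 10, 12}, so |A + A| = 13.
Step 2: Doubling constant K = |A + A|/|A| = 13/5 = 13/5 ≈ 2.6000.
Step 3: Plünnecke-Ruzsa gives |3A| ≤ K³·|A| = (2.6000)³ · 5 ≈ 87.8800.
Step 4: Compute 3A = A + A + A directly by enumerating all triples (a,b,c) ∈ A³; |3A| = 22.
Step 5: Check 22 ≤ 87.8800? Yes ✓.

K = 13/5, Plünnecke-Ruzsa bound K³|A| ≈ 87.8800, |3A| = 22, inequality holds.


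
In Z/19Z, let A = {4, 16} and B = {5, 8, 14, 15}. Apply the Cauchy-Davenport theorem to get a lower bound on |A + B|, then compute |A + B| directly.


Cauchy-Davenport: |A + B| ≥ min(p, |A| + |B| - 1) for A, B nonempty in Z/pZ.
|A| = 2, |B| = 4, p = 19.
CD lower bound = min(19, 2 + 4 - 1) = min(19, 5) = 5.
Compute A + B mod 19 directly:
a = 4: 4+5=9, 4+8=12, 4+14=18, 4+15=0
a = 16: 16+5=2, 16+8=5, 16+14=11, 16+15=12
A + B = {0, 2, 5, 9, 11, 12, 18}, so |A + B| = 7.
Verify: 7 ≥ 5? Yes ✓.

CD lower bound = 5, actual |A + B| = 7.


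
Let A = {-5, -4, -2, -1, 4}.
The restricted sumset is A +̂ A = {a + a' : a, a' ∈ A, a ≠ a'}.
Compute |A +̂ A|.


Restricted sumset: A +̂ A = {a + a' : a ∈ A, a' ∈ A, a ≠ a'}.
Equivalently, take A + A and drop any sum 2a that is achievable ONLY as a + a for a ∈ A (i.e. sums representable only with equal summands).
Enumerate pairs (a, a') with a < a' (symmetric, so each unordered pair gives one sum; this covers all a ≠ a'):
  -5 + -4 = -9
  -5 + -2 = -7
  -5 + -1 = -6
  -5 + 4 = -1
  -4 + -2 = -6
  -4 + -1 = -5
  -4 + 4 = 0
  -2 + -1 = -3
  -2 + 4 = 2
  -1 + 4 = 3
Collected distinct sums: {-9, -7, -6, -5, -3, -1, 0, 2, 3}
|A +̂ A| = 9
(Reference bound: |A +̂ A| ≥ 2|A| - 3 for |A| ≥ 2, with |A| = 5 giving ≥ 7.)

|A +̂ A| = 9


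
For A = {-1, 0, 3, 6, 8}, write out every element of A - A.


A - A = {a - a' : a, a' ∈ A}.
Compute a - a' for each ordered pair (a, a'):
a = -1: -1--1=0, -1-0=-1, -1-3=-4, -1-6=-7, -1-8=-9
a = 0: 0--1=1, 0-0=0, 0-3=-3, 0-6=-6, 0-8=-8
a = 3: 3--1=4, 3-0=3, 3-3=0, 3-6=-3, 3-8=-5
a = 6: 6--1=7, 6-0=6, 6-3=3, 6-6=0, 6-8=-2
a = 8: 8--1=9, 8-0=8, 8-3=5, 8-6=2, 8-8=0
Collecting distinct values (and noting 0 appears from a-a):
A - A = {-9, -8, -7, -6, -5, -4, -3, -2, -1, 0, 1, 2, 3, 4, 5, 6, 7, 8, 9}
|A - A| = 19

A - A = {-9, -8, -7, -6, -5, -4, -3, -2, -1, 0, 1, 2, 3, 4, 5, 6, 7, 8, 9}


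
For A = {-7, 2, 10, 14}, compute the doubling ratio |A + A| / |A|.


|A| = 4.
Compute A + A by enumerating all 16 pairs.
A + A = {-14, -5, 3, 4, 7, 12, 16, 20, 24, 28}, so |A + A| = 10.
K = |A + A| / |A| = 10/4 = 5/2 ≈ 2.5000.
Reference: AP of size 4 gives K = 7/4 ≈ 1.7500; a fully generic set of size 4 gives K ≈ 2.5000.

|A| = 4, |A + A| = 10, K = 10/4 = 5/2.


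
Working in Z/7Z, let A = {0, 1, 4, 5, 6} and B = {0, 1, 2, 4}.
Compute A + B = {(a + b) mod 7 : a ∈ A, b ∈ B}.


Work in Z/7Z: reduce every sum a + b modulo 7.
Enumerate all 20 pairs:
a = 0: 0+0=0, 0+1=1, 0+2=2, 0+4=4
a = 1: 1+0=1, 1+1=2, 1+2=3, 1+4=5
a = 4: 4+0=4, 4+1=5, 4+2=6, 4+4=1
a = 5: 5+0=5, 5+1=6, 5+2=0, 5+4=2
a = 6: 6+0=6, 6+1=0, 6+2=1, 6+4=3
Distinct residues collected: {0, 1, 2, 3, 4, 5, 6}
|A + B| = 7 (out of 7 total residues).

A + B = {0, 1, 2, 3, 4, 5, 6}


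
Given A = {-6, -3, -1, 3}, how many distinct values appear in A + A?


A + A = {a + a' : a, a' ∈ A}; |A| = 4.
General bounds: 2|A| - 1 ≤ |A + A| ≤ |A|(|A|+1)/2, i.e. 7 ≤ |A + A| ≤ 10.
Lower bound 2|A|-1 is attained iff A is an arithmetic progression.
Enumerate sums a + a' for a ≤ a' (symmetric, so this suffices):
a = -6: -6+-6=-12, -6+-3=-9, -6+-1=-7, -6+3=-3
a = -3: -3+-3=-6, -3+-1=-4, -3+3=0
a = -1: -1+-1=-2, -1+3=2
a = 3: 3+3=6
Distinct sums: {-12, -9, -7, -6, -4, -3, -2, 0, 2, 6}
|A + A| = 10

|A + A| = 10


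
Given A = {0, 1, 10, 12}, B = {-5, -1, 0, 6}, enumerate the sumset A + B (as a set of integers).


A + B = {a + b : a ∈ A, b ∈ B}.
Enumerate all |A|·|B| = 4·4 = 16 pairs (a, b) and collect distinct sums.
a = 0: 0+-5=-5, 0+-1=-1, 0+0=0, 0+6=6
a = 1: 1+-5=-4, 1+-1=0, 1+0=1, 1+6=7
a = 10: 10+-5=5, 10+-1=9, 10+0=10, 10+6=16
a = 12: 12+-5=7, 12+-1=11, 12+0=12, 12+6=18
Collecting distinct sums: A + B = {-5, -4, -1, 0, 1, 5, 6, 7, 9, 10, 11, 12, 16, 18}
|A + B| = 14

A + B = {-5, -4, -1, 0, 1, 5, 6, 7, 9, 10, 11, 12, 16, 18}


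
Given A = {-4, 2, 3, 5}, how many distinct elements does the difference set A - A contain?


A - A = {a - a' : a, a' ∈ A}; |A| = 4.
Bounds: 2|A|-1 ≤ |A - A| ≤ |A|² - |A| + 1, i.e. 7 ≤ |A - A| ≤ 13.
Note: 0 ∈ A - A always (from a - a). The set is symmetric: if d ∈ A - A then -d ∈ A - A.
Enumerate nonzero differences d = a - a' with a > a' (then include -d):
Positive differences: {1, 2, 3, 6, 7, 9}
Full difference set: {0} ∪ (positive diffs) ∪ (negative diffs).
|A - A| = 1 + 2·6 = 13 (matches direct enumeration: 13).

|A - A| = 13


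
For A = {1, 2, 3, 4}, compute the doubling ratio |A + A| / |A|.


|A| = 4.
Compute A + A by enumerating all 16 pairs.
A + A = {2, 3, 4, 5, 6, 7, 8}, so |A + A| = 7.
K = |A + A| / |A| = 7/4 (already in lowest terms) ≈ 1.7500.
Reference: AP of size 4 gives K = 7/4 ≈ 1.7500; a fully generic set of size 4 gives K ≈ 2.5000.

|A| = 4, |A + A| = 7, K = 7/4.


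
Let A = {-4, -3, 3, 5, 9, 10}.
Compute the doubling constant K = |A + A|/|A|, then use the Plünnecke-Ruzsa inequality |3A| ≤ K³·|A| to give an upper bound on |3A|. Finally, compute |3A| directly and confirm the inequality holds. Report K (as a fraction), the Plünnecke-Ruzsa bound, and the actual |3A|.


|A| = 6.
Step 1: Compute A + A by enumerating all 36 pairs.
A + A = {-8, -7, -6, -1, 0, 1, 2, 5, 6, 7, 8, 10, 12, 13, 14, 15, 18, 19, 20}, so |A + A| = 19.
Step 2: Doubling constant K = |A + A|/|A| = 19/6 = 19/6 ≈ 3.1667.
Step 3: Plünnecke-Ruzsa gives |3A| ≤ K³·|A| = (3.1667)³ · 6 ≈ 190.5278.
Step 4: Compute 3A = A + A + A directly by enumerating all triples (a,b,c) ∈ A³; |3A| = 38.
Step 5: Check 38 ≤ 190.5278? Yes ✓.

K = 19/6, Plünnecke-Ruzsa bound K³|A| ≈ 190.5278, |3A| = 38, inequality holds.


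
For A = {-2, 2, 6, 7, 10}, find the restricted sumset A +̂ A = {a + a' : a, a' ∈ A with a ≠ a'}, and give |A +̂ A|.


Restricted sumset: A +̂ A = {a + a' : a ∈ A, a' ∈ A, a ≠ a'}.
Equivalently, take A + A and drop any sum 2a that is achievable ONLY as a + a for a ∈ A (i.e. sums representable only with equal summands).
Enumerate pairs (a, a') with a < a' (symmetric, so each unordered pair gives one sum; this covers all a ≠ a'):
  -2 + 2 = 0
  -2 + 6 = 4
  -2 + 7 = 5
  -2 + 10 = 8
  2 + 6 = 8
  2 + 7 = 9
  2 + 10 = 12
  6 + 7 = 13
  6 + 10 = 16
  7 + 10 = 17
Collected distinct sums: {0, 4, 5, 8, 9, 12, 13, 16, 17}
|A +̂ A| = 9
(Reference bound: |A +̂ A| ≥ 2|A| - 3 for |A| ≥ 2, with |A| = 5 giving ≥ 7.)

|A +̂ A| = 9


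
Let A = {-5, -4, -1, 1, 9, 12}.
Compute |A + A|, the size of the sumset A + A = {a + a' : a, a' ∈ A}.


A + A = {a + a' : a, a' ∈ A}; |A| = 6.
General bounds: 2|A| - 1 ≤ |A + A| ≤ |A|(|A|+1)/2, i.e. 11 ≤ |A + A| ≤ 21.
Lower bound 2|A|-1 is attained iff A is an arithmetic progression.
Enumerate sums a + a' for a ≤ a' (symmetric, so this suffices):
a = -5: -5+-5=-10, -5+-4=-9, -5+-1=-6, -5+1=-4, -5+9=4, -5+12=7
a = -4: -4+-4=-8, -4+-1=-5, -4+1=-3, -4+9=5, -4+12=8
a = -1: -1+-1=-2, -1+1=0, -1+9=8, -1+12=11
a = 1: 1+1=2, 1+9=10, 1+12=13
a = 9: 9+9=18, 9+12=21
a = 12: 12+12=24
Distinct sums: {-10, -9, -8, -6, -5, -4, -3, -2, 0, 2, 4, 5, 7, 8, 10, 11, 13, 18, 21, 24}
|A + A| = 20

|A + A| = 20


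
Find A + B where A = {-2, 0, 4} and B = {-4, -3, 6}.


A + B = {a + b : a ∈ A, b ∈ B}.
Enumerate all |A|·|B| = 3·3 = 9 pairs (a, b) and collect distinct sums.
a = -2: -2+-4=-6, -2+-3=-5, -2+6=4
a = 0: 0+-4=-4, 0+-3=-3, 0+6=6
a = 4: 4+-4=0, 4+-3=1, 4+6=10
Collecting distinct sums: A + B = {-6, -5, -4, -3, 0, 1, 4, 6, 10}
|A + B| = 9

A + B = {-6, -5, -4, -3, 0, 1, 4, 6, 10}


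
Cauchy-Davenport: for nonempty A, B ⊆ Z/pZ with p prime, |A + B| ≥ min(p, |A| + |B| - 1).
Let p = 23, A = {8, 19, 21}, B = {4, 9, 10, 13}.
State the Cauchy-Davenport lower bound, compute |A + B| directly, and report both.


Cauchy-Davenport: |A + B| ≥ min(p, |A| + |B| - 1) for A, B nonempty in Z/pZ.
|A| = 3, |B| = 4, p = 23.
CD lower bound = min(23, 3 + 4 - 1) = min(23, 6) = 6.
Compute A + B mod 23 directly:
a = 8: 8+4=12, 8+9=17, 8+10=18, 8+13=21
a = 19: 19+4=0, 19+9=5, 19+10=6, 19+13=9
a = 21: 21+4=2, 21+9=7, 21+10=8, 21+13=11
A + B = {0, 2, 5, 6, 7, 8, 9, 11, 12, 17, 18, 21}, so |A + B| = 12.
Verify: 12 ≥ 6? Yes ✓.

CD lower bound = 6, actual |A + B| = 12.


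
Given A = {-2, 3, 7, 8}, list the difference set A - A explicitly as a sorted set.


A - A = {a - a' : a, a' ∈ A}.
Compute a - a' for each ordered pair (a, a'):
a = -2: -2--2=0, -2-3=-5, -2-7=-9, -2-8=-10
a = 3: 3--2=5, 3-3=0, 3-7=-4, 3-8=-5
a = 7: 7--2=9, 7-3=4, 7-7=0, 7-8=-1
a = 8: 8--2=10, 8-3=5, 8-7=1, 8-8=0
Collecting distinct values (and noting 0 appears from a-a):
A - A = {-10, -9, -5, -4, -1, 0, 1, 4, 5, 9, 10}
|A - A| = 11

A - A = {-10, -9, -5, -4, -1, 0, 1, 4, 5, 9, 10}


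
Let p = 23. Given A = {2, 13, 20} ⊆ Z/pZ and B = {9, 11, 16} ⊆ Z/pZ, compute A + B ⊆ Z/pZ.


Work in Z/23Z: reduce every sum a + b modulo 23.
Enumerate all 9 pairs:
a = 2: 2+9=11, 2+11=13, 2+16=18
a = 13: 13+9=22, 13+11=1, 13+16=6
a = 20: 20+9=6, 20+11=8, 20+16=13
Distinct residues collected: {1, 6, 8, 11, 13, 18, 22}
|A + B| = 7 (out of 23 total residues).

A + B = {1, 6, 8, 11, 13, 18, 22}


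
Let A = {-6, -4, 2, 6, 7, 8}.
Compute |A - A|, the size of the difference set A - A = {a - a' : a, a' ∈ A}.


A - A = {a - a' : a, a' ∈ A}; |A| = 6.
Bounds: 2|A|-1 ≤ |A - A| ≤ |A|² - |A| + 1, i.e. 11 ≤ |A - A| ≤ 31.
Note: 0 ∈ A - A always (from a - a). The set is symmetric: if d ∈ A - A then -d ∈ A - A.
Enumerate nonzero differences d = a - a' with a > a' (then include -d):
Positive differences: {1, 2, 4, 5, 6, 8, 10, 11, 12, 13, 14}
Full difference set: {0} ∪ (positive diffs) ∪ (negative diffs).
|A - A| = 1 + 2·11 = 23 (matches direct enumeration: 23).

|A - A| = 23


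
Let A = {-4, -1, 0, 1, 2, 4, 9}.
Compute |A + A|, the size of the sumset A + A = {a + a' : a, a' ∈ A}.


A + A = {a + a' : a, a' ∈ A}; |A| = 7.
General bounds: 2|A| - 1 ≤ |A + A| ≤ |A|(|A|+1)/2, i.e. 13 ≤ |A + A| ≤ 28.
Lower bound 2|A|-1 is attained iff A is an arithmetic progression.
Enumerate sums a + a' for a ≤ a' (symmetric, so this suffices):
a = -4: -4+-4=-8, -4+-1=-5, -4+0=-4, -4+1=-3, -4+2=-2, -4+4=0, -4+9=5
a = -1: -1+-1=-2, -1+0=-1, -1+1=0, -1+2=1, -1+4=3, -1+9=8
a = 0: 0+0=0, 0+1=1, 0+2=2, 0+4=4, 0+9=9
a = 1: 1+1=2, 1+2=3, 1+4=5, 1+9=10
a = 2: 2+2=4, 2+4=6, 2+9=11
a = 4: 4+4=8, 4+9=13
a = 9: 9+9=18
Distinct sums: {-8, -5, -4, -3, -2, -1, 0, 1, 2, 3, 4, 5, 6, 8, 9, 10, 11, 13, 18}
|A + A| = 19

|A + A| = 19


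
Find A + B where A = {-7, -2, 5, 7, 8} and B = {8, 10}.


A + B = {a + b : a ∈ A, b ∈ B}.
Enumerate all |A|·|B| = 5·2 = 10 pairs (a, b) and collect distinct sums.
a = -7: -7+8=1, -7+10=3
a = -2: -2+8=6, -2+10=8
a = 5: 5+8=13, 5+10=15
a = 7: 7+8=15, 7+10=17
a = 8: 8+8=16, 8+10=18
Collecting distinct sums: A + B = {1, 3, 6, 8, 13, 15, 16, 17, 18}
|A + B| = 9

A + B = {1, 3, 6, 8, 13, 15, 16, 17, 18}


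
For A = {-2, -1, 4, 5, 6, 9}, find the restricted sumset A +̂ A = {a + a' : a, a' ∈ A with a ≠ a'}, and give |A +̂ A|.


Restricted sumset: A +̂ A = {a + a' : a ∈ A, a' ∈ A, a ≠ a'}.
Equivalently, take A + A and drop any sum 2a that is achievable ONLY as a + a for a ∈ A (i.e. sums representable only with equal summands).
Enumerate pairs (a, a') with a < a' (symmetric, so each unordered pair gives one sum; this covers all a ≠ a'):
  -2 + -1 = -3
  -2 + 4 = 2
  -2 + 5 = 3
  -2 + 6 = 4
  -2 + 9 = 7
  -1 + 4 = 3
  -1 + 5 = 4
  -1 + 6 = 5
  -1 + 9 = 8
  4 + 5 = 9
  4 + 6 = 10
  4 + 9 = 13
  5 + 6 = 11
  5 + 9 = 14
  6 + 9 = 15
Collected distinct sums: {-3, 2, 3, 4, 5, 7, 8, 9, 10, 11, 13, 14, 15}
|A +̂ A| = 13
(Reference bound: |A +̂ A| ≥ 2|A| - 3 for |A| ≥ 2, with |A| = 6 giving ≥ 9.)

|A +̂ A| = 13


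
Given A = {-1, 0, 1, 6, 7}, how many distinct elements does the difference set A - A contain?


A - A = {a - a' : a, a' ∈ A}; |A| = 5.
Bounds: 2|A|-1 ≤ |A - A| ≤ |A|² - |A| + 1, i.e. 9 ≤ |A - A| ≤ 21.
Note: 0 ∈ A - A always (from a - a). The set is symmetric: if d ∈ A - A then -d ∈ A - A.
Enumerate nonzero differences d = a - a' with a > a' (then include -d):
Positive differences: {1, 2, 5, 6, 7, 8}
Full difference set: {0} ∪ (positive diffs) ∪ (negative diffs).
|A - A| = 1 + 2·6 = 13 (matches direct enumeration: 13).

|A - A| = 13


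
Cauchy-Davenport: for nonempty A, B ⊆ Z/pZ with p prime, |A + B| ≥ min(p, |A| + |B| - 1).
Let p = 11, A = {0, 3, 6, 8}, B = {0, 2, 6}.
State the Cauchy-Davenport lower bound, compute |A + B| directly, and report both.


Cauchy-Davenport: |A + B| ≥ min(p, |A| + |B| - 1) for A, B nonempty in Z/pZ.
|A| = 4, |B| = 3, p = 11.
CD lower bound = min(11, 4 + 3 - 1) = min(11, 6) = 6.
Compute A + B mod 11 directly:
a = 0: 0+0=0, 0+2=2, 0+6=6
a = 3: 3+0=3, 3+2=5, 3+6=9
a = 6: 6+0=6, 6+2=8, 6+6=1
a = 8: 8+0=8, 8+2=10, 8+6=3
A + B = {0, 1, 2, 3, 5, 6, 8, 9, 10}, so |A + B| = 9.
Verify: 9 ≥ 6? Yes ✓.

CD lower bound = 6, actual |A + B| = 9.


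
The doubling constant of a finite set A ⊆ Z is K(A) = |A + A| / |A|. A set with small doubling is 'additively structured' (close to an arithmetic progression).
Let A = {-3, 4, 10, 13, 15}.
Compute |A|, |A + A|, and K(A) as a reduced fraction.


|A| = 5.
Compute A + A by enumerating all 25 pairs.
A + A = {-6, 1, 7, 8, 10, 12, 14, 17, 19, 20, 23, 25, 26, 28, 30}, so |A + A| = 15.
K = |A + A| / |A| = 15/5 = 3/1 ≈ 3.0000.
Reference: AP of size 5 gives K = 9/5 ≈ 1.8000; a fully generic set of size 5 gives K ≈ 3.0000.

|A| = 5, |A + A| = 15, K = 15/5 = 3/1.


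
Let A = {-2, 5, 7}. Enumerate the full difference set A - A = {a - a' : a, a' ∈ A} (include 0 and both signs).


A - A = {a - a' : a, a' ∈ A}.
Compute a - a' for each ordered pair (a, a'):
a = -2: -2--2=0, -2-5=-7, -2-7=-9
a = 5: 5--2=7, 5-5=0, 5-7=-2
a = 7: 7--2=9, 7-5=2, 7-7=0
Collecting distinct values (and noting 0 appears from a-a):
A - A = {-9, -7, -2, 0, 2, 7, 9}
|A - A| = 7

A - A = {-9, -7, -2, 0, 2, 7, 9}


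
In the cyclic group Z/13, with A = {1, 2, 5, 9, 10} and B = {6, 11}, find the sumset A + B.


Work in Z/13Z: reduce every sum a + b modulo 13.
Enumerate all 10 pairs:
a = 1: 1+6=7, 1+11=12
a = 2: 2+6=8, 2+11=0
a = 5: 5+6=11, 5+11=3
a = 9: 9+6=2, 9+11=7
a = 10: 10+6=3, 10+11=8
Distinct residues collected: {0, 2, 3, 7, 8, 11, 12}
|A + B| = 7 (out of 13 total residues).

A + B = {0, 2, 3, 7, 8, 11, 12}


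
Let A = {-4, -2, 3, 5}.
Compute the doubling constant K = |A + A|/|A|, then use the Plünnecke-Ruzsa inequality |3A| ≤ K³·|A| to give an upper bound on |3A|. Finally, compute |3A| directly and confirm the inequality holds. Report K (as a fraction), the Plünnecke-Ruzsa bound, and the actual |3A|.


|A| = 4.
Step 1: Compute A + A by enumerating all 16 pairs.
A + A = {-8, -6, -4, -1, 1, 3, 6, 8, 10}, so |A + A| = 9.
Step 2: Doubling constant K = |A + A|/|A| = 9/4 = 9/4 ≈ 2.2500.
Step 3: Plünnecke-Ruzsa gives |3A| ≤ K³·|A| = (2.2500)³ · 4 ≈ 45.5625.
Step 4: Compute 3A = A + A + A directly by enumerating all triples (a,b,c) ∈ A³; |3A| = 16.
Step 5: Check 16 ≤ 45.5625? Yes ✓.

K = 9/4, Plünnecke-Ruzsa bound K³|A| ≈ 45.5625, |3A| = 16, inequality holds.


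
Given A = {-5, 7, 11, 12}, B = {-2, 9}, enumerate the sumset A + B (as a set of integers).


A + B = {a + b : a ∈ A, b ∈ B}.
Enumerate all |A|·|B| = 4·2 = 8 pairs (a, b) and collect distinct sums.
a = -5: -5+-2=-7, -5+9=4
a = 7: 7+-2=5, 7+9=16
a = 11: 11+-2=9, 11+9=20
a = 12: 12+-2=10, 12+9=21
Collecting distinct sums: A + B = {-7, 4, 5, 9, 10, 16, 20, 21}
|A + B| = 8

A + B = {-7, 4, 5, 9, 10, 16, 20, 21}


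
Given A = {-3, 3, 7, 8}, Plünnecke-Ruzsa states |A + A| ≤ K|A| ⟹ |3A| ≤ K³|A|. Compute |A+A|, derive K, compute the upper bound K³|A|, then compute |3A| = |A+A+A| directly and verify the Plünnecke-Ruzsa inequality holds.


|A| = 4.
Step 1: Compute A + A by enumerating all 16 pairs.
A + A = {-6, 0, 4, 5, 6, 10, 11, 14, 15, 16}, so |A + A| = 10.
Step 2: Doubling constant K = |A + A|/|A| = 10/4 = 10/4 ≈ 2.5000.
Step 3: Plünnecke-Ruzsa gives |3A| ≤ K³·|A| = (2.5000)³ · 4 ≈ 62.5000.
Step 4: Compute 3A = A + A + A directly by enumerating all triples (a,b,c) ∈ A³; |3A| = 19.
Step 5: Check 19 ≤ 62.5000? Yes ✓.

K = 10/4, Plünnecke-Ruzsa bound K³|A| ≈ 62.5000, |3A| = 19, inequality holds.


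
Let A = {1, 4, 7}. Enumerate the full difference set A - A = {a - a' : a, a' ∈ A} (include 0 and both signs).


A - A = {a - a' : a, a' ∈ A}.
Compute a - a' for each ordered pair (a, a'):
a = 1: 1-1=0, 1-4=-3, 1-7=-6
a = 4: 4-1=3, 4-4=0, 4-7=-3
a = 7: 7-1=6, 7-4=3, 7-7=0
Collecting distinct values (and noting 0 appears from a-a):
A - A = {-6, -3, 0, 3, 6}
|A - A| = 5

A - A = {-6, -3, 0, 3, 6}


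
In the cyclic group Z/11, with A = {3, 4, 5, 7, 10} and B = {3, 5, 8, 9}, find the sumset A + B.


Work in Z/11Z: reduce every sum a + b modulo 11.
Enumerate all 20 pairs:
a = 3: 3+3=6, 3+5=8, 3+8=0, 3+9=1
a = 4: 4+3=7, 4+5=9, 4+8=1, 4+9=2
a = 5: 5+3=8, 5+5=10, 5+8=2, 5+9=3
a = 7: 7+3=10, 7+5=1, 7+8=4, 7+9=5
a = 10: 10+3=2, 10+5=4, 10+8=7, 10+9=8
Distinct residues collected: {0, 1, 2, 3, 4, 5, 6, 7, 8, 9, 10}
|A + B| = 11 (out of 11 total residues).

A + B = {0, 1, 2, 3, 4, 5, 6, 7, 8, 9, 10}


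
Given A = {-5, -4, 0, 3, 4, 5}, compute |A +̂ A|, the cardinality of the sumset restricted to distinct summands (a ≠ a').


Restricted sumset: A +̂ A = {a + a' : a ∈ A, a' ∈ A, a ≠ a'}.
Equivalently, take A + A and drop any sum 2a that is achievable ONLY as a + a for a ∈ A (i.e. sums representable only with equal summands).
Enumerate pairs (a, a') with a < a' (symmetric, so each unordered pair gives one sum; this covers all a ≠ a'):
  -5 + -4 = -9
  -5 + 0 = -5
  -5 + 3 = -2
  -5 + 4 = -1
  -5 + 5 = 0
  -4 + 0 = -4
  -4 + 3 = -1
  -4 + 4 = 0
  -4 + 5 = 1
  0 + 3 = 3
  0 + 4 = 4
  0 + 5 = 5
  3 + 4 = 7
  3 + 5 = 8
  4 + 5 = 9
Collected distinct sums: {-9, -5, -4, -2, -1, 0, 1, 3, 4, 5, 7, 8, 9}
|A +̂ A| = 13
(Reference bound: |A +̂ A| ≥ 2|A| - 3 for |A| ≥ 2, with |A| = 6 giving ≥ 9.)

|A +̂ A| = 13


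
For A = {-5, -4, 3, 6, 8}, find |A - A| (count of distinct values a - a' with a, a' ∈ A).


A - A = {a - a' : a, a' ∈ A}; |A| = 5.
Bounds: 2|A|-1 ≤ |A - A| ≤ |A|² - |A| + 1, i.e. 9 ≤ |A - A| ≤ 21.
Note: 0 ∈ A - A always (from a - a). The set is symmetric: if d ∈ A - A then -d ∈ A - A.
Enumerate nonzero differences d = a - a' with a > a' (then include -d):
Positive differences: {1, 2, 3, 5, 7, 8, 10, 11, 12, 13}
Full difference set: {0} ∪ (positive diffs) ∪ (negative diffs).
|A - A| = 1 + 2·10 = 21 (matches direct enumeration: 21).

|A - A| = 21


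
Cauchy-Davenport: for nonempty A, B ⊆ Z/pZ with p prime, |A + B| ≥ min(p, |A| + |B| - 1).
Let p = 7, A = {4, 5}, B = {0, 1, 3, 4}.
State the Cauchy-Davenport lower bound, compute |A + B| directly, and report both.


Cauchy-Davenport: |A + B| ≥ min(p, |A| + |B| - 1) for A, B nonempty in Z/pZ.
|A| = 2, |B| = 4, p = 7.
CD lower bound = min(7, 2 + 4 - 1) = min(7, 5) = 5.
Compute A + B mod 7 directly:
a = 4: 4+0=4, 4+1=5, 4+3=0, 4+4=1
a = 5: 5+0=5, 5+1=6, 5+3=1, 5+4=2
A + B = {0, 1, 2, 4, 5, 6}, so |A + B| = 6.
Verify: 6 ≥ 5? Yes ✓.

CD lower bound = 5, actual |A + B| = 6.


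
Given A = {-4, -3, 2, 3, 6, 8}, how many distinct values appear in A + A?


A + A = {a + a' : a, a' ∈ A}; |A| = 6.
General bounds: 2|A| - 1 ≤ |A + A| ≤ |A|(|A|+1)/2, i.e. 11 ≤ |A + A| ≤ 21.
Lower bound 2|A|-1 is attained iff A is an arithmetic progression.
Enumerate sums a + a' for a ≤ a' (symmetric, so this suffices):
a = -4: -4+-4=-8, -4+-3=-7, -4+2=-2, -4+3=-1, -4+6=2, -4+8=4
a = -3: -3+-3=-6, -3+2=-1, -3+3=0, -3+6=3, -3+8=5
a = 2: 2+2=4, 2+3=5, 2+6=8, 2+8=10
a = 3: 3+3=6, 3+6=9, 3+8=11
a = 6: 6+6=12, 6+8=14
a = 8: 8+8=16
Distinct sums: {-8, -7, -6, -2, -1, 0, 2, 3, 4, 5, 6, 8, 9, 10, 11, 12, 14, 16}
|A + A| = 18

|A + A| = 18


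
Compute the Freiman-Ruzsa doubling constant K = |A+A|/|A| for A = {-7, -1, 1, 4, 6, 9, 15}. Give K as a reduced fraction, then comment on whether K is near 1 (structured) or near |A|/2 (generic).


|A| = 7.
Compute A + A by enumerating all 49 pairs.
A + A = {-14, -8, -6, -3, -2, -1, 0, 2, 3, 5, 7, 8, 10, 12, 13, 14, 15, 16, 18, 19, 21, 24, 30}, so |A + A| = 23.
K = |A + A| / |A| = 23/7 (already in lowest terms) ≈ 3.2857.
Reference: AP of size 7 gives K = 13/7 ≈ 1.8571; a fully generic set of size 7 gives K ≈ 4.0000.

|A| = 7, |A + A| = 23, K = 23/7.


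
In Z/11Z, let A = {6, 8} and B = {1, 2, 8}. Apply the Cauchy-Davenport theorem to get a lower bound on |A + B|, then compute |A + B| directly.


Cauchy-Davenport: |A + B| ≥ min(p, |A| + |B| - 1) for A, B nonempty in Z/pZ.
|A| = 2, |B| = 3, p = 11.
CD lower bound = min(11, 2 + 3 - 1) = min(11, 4) = 4.
Compute A + B mod 11 directly:
a = 6: 6+1=7, 6+2=8, 6+8=3
a = 8: 8+1=9, 8+2=10, 8+8=5
A + B = {3, 5, 7, 8, 9, 10}, so |A + B| = 6.
Verify: 6 ≥ 4? Yes ✓.

CD lower bound = 4, actual |A + B| = 6.


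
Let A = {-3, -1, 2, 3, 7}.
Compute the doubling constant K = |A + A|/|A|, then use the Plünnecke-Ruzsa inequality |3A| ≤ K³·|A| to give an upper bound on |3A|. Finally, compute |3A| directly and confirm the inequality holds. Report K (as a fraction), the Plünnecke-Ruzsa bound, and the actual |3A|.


|A| = 5.
Step 1: Compute A + A by enumerating all 25 pairs.
A + A = {-6, -4, -2, -1, 0, 1, 2, 4, 5, 6, 9, 10, 14}, so |A + A| = 13.
Step 2: Doubling constant K = |A + A|/|A| = 13/5 = 13/5 ≈ 2.6000.
Step 3: Plünnecke-Ruzsa gives |3A| ≤ K³·|A| = (2.6000)³ · 5 ≈ 87.8800.
Step 4: Compute 3A = A + A + A directly by enumerating all triples (a,b,c) ∈ A³; |3A| = 23.
Step 5: Check 23 ≤ 87.8800? Yes ✓.

K = 13/5, Plünnecke-Ruzsa bound K³|A| ≈ 87.8800, |3A| = 23, inequality holds.


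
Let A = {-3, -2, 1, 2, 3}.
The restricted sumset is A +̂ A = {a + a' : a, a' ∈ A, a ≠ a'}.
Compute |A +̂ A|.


Restricted sumset: A +̂ A = {a + a' : a ∈ A, a' ∈ A, a ≠ a'}.
Equivalently, take A + A and drop any sum 2a that is achievable ONLY as a + a for a ∈ A (i.e. sums representable only with equal summands).
Enumerate pairs (a, a') with a < a' (symmetric, so each unordered pair gives one sum; this covers all a ≠ a'):
  -3 + -2 = -5
  -3 + 1 = -2
  -3 + 2 = -1
  -3 + 3 = 0
  -2 + 1 = -1
  -2 + 2 = 0
  -2 + 3 = 1
  1 + 2 = 3
  1 + 3 = 4
  2 + 3 = 5
Collected distinct sums: {-5, -2, -1, 0, 1, 3, 4, 5}
|A +̂ A| = 8
(Reference bound: |A +̂ A| ≥ 2|A| - 3 for |A| ≥ 2, with |A| = 5 giving ≥ 7.)

|A +̂ A| = 8


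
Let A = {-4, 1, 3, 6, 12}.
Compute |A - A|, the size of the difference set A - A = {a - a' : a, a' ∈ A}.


A - A = {a - a' : a, a' ∈ A}; |A| = 5.
Bounds: 2|A|-1 ≤ |A - A| ≤ |A|² - |A| + 1, i.e. 9 ≤ |A - A| ≤ 21.
Note: 0 ∈ A - A always (from a - a). The set is symmetric: if d ∈ A - A then -d ∈ A - A.
Enumerate nonzero differences d = a - a' with a > a' (then include -d):
Positive differences: {2, 3, 5, 6, 7, 9, 10, 11, 16}
Full difference set: {0} ∪ (positive diffs) ∪ (negative diffs).
|A - A| = 1 + 2·9 = 19 (matches direct enumeration: 19).

|A - A| = 19


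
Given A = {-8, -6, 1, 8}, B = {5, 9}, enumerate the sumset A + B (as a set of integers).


A + B = {a + b : a ∈ A, b ∈ B}.
Enumerate all |A|·|B| = 4·2 = 8 pairs (a, b) and collect distinct sums.
a = -8: -8+5=-3, -8+9=1
a = -6: -6+5=-1, -6+9=3
a = 1: 1+5=6, 1+9=10
a = 8: 8+5=13, 8+9=17
Collecting distinct sums: A + B = {-3, -1, 1, 3, 6, 10, 13, 17}
|A + B| = 8

A + B = {-3, -1, 1, 3, 6, 10, 13, 17}


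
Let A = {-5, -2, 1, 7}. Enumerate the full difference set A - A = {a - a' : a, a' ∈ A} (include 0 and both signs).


A - A = {a - a' : a, a' ∈ A}.
Compute a - a' for each ordered pair (a, a'):
a = -5: -5--5=0, -5--2=-3, -5-1=-6, -5-7=-12
a = -2: -2--5=3, -2--2=0, -2-1=-3, -2-7=-9
a = 1: 1--5=6, 1--2=3, 1-1=0, 1-7=-6
a = 7: 7--5=12, 7--2=9, 7-1=6, 7-7=0
Collecting distinct values (and noting 0 appears from a-a):
A - A = {-12, -9, -6, -3, 0, 3, 6, 9, 12}
|A - A| = 9

A - A = {-12, -9, -6, -3, 0, 3, 6, 9, 12}


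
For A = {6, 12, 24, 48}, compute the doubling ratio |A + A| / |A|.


|A| = 4.
Compute A + A by enumerating all 16 pairs.
A + A = {12, 18, 24, 30, 36, 48, 54, 60, 72, 96}, so |A + A| = 10.
K = |A + A| / |A| = 10/4 = 5/2 ≈ 2.5000.
Reference: AP of size 4 gives K = 7/4 ≈ 1.7500; a fully generic set of size 4 gives K ≈ 2.5000.

|A| = 4, |A + A| = 10, K = 10/4 = 5/2.


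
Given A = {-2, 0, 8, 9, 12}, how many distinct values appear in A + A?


A + A = {a + a' : a, a' ∈ A}; |A| = 5.
General bounds: 2|A| - 1 ≤ |A + A| ≤ |A|(|A|+1)/2, i.e. 9 ≤ |A + A| ≤ 15.
Lower bound 2|A|-1 is attained iff A is an arithmetic progression.
Enumerate sums a + a' for a ≤ a' (symmetric, so this suffices):
a = -2: -2+-2=-4, -2+0=-2, -2+8=6, -2+9=7, -2+12=10
a = 0: 0+0=0, 0+8=8, 0+9=9, 0+12=12
a = 8: 8+8=16, 8+9=17, 8+12=20
a = 9: 9+9=18, 9+12=21
a = 12: 12+12=24
Distinct sums: {-4, -2, 0, 6, 7, 8, 9, 10, 12, 16, 17, 18, 20, 21, 24}
|A + A| = 15

|A + A| = 15


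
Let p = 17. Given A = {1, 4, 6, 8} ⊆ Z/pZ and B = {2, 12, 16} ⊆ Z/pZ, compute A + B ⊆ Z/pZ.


Work in Z/17Z: reduce every sum a + b modulo 17.
Enumerate all 12 pairs:
a = 1: 1+2=3, 1+12=13, 1+16=0
a = 4: 4+2=6, 4+12=16, 4+16=3
a = 6: 6+2=8, 6+12=1, 6+16=5
a = 8: 8+2=10, 8+12=3, 8+16=7
Distinct residues collected: {0, 1, 3, 5, 6, 7, 8, 10, 13, 16}
|A + B| = 10 (out of 17 total residues).

A + B = {0, 1, 3, 5, 6, 7, 8, 10, 13, 16}


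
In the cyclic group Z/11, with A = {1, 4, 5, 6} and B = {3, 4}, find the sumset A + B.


Work in Z/11Z: reduce every sum a + b modulo 11.
Enumerate all 8 pairs:
a = 1: 1+3=4, 1+4=5
a = 4: 4+3=7, 4+4=8
a = 5: 5+3=8, 5+4=9
a = 6: 6+3=9, 6+4=10
Distinct residues collected: {4, 5, 7, 8, 9, 10}
|A + B| = 6 (out of 11 total residues).

A + B = {4, 5, 7, 8, 9, 10}


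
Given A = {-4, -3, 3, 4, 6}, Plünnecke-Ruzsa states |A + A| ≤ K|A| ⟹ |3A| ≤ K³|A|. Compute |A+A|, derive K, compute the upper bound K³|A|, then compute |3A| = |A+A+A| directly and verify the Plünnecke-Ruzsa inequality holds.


|A| = 5.
Step 1: Compute A + A by enumerating all 25 pairs.
A + A = {-8, -7, -6, -1, 0, 1, 2, 3, 6, 7, 8, 9, 10, 12}, so |A + A| = 14.
Step 2: Doubling constant K = |A + A|/|A| = 14/5 = 14/5 ≈ 2.8000.
Step 3: Plünnecke-Ruzsa gives |3A| ≤ K³·|A| = (2.8000)³ · 5 ≈ 109.7600.
Step 4: Compute 3A = A + A + A directly by enumerating all triples (a,b,c) ∈ A³; |3A| = 26.
Step 5: Check 26 ≤ 109.7600? Yes ✓.

K = 14/5, Plünnecke-Ruzsa bound K³|A| ≈ 109.7600, |3A| = 26, inequality holds.


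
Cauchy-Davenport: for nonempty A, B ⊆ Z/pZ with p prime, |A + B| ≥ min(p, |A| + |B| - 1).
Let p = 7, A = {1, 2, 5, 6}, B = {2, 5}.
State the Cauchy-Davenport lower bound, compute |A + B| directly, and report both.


Cauchy-Davenport: |A + B| ≥ min(p, |A| + |B| - 1) for A, B nonempty in Z/pZ.
|A| = 4, |B| = 2, p = 7.
CD lower bound = min(7, 4 + 2 - 1) = min(7, 5) = 5.
Compute A + B mod 7 directly:
a = 1: 1+2=3, 1+5=6
a = 2: 2+2=4, 2+5=0
a = 5: 5+2=0, 5+5=3
a = 6: 6+2=1, 6+5=4
A + B = {0, 1, 3, 4, 6}, so |A + B| = 5.
Verify: 5 ≥ 5? Yes ✓.

CD lower bound = 5, actual |A + B| = 5.


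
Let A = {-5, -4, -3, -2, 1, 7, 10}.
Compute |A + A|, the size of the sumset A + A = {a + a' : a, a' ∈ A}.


A + A = {a + a' : a, a' ∈ A}; |A| = 7.
General bounds: 2|A| - 1 ≤ |A + A| ≤ |A|(|A|+1)/2, i.e. 13 ≤ |A + A| ≤ 28.
Lower bound 2|A|-1 is attained iff A is an arithmetic progression.
Enumerate sums a + a' for a ≤ a' (symmetric, so this suffices):
a = -5: -5+-5=-10, -5+-4=-9, -5+-3=-8, -5+-2=-7, -5+1=-4, -5+7=2, -5+10=5
a = -4: -4+-4=-8, -4+-3=-7, -4+-2=-6, -4+1=-3, -4+7=3, -4+10=6
a = -3: -3+-3=-6, -3+-2=-5, -3+1=-2, -3+7=4, -3+10=7
a = -2: -2+-2=-4, -2+1=-1, -2+7=5, -2+10=8
a = 1: 1+1=2, 1+7=8, 1+10=11
a = 7: 7+7=14, 7+10=17
a = 10: 10+10=20
Distinct sums: {-10, -9, -8, -7, -6, -5, -4, -3, -2, -1, 2, 3, 4, 5, 6, 7, 8, 11, 14, 17, 20}
|A + A| = 21

|A + A| = 21


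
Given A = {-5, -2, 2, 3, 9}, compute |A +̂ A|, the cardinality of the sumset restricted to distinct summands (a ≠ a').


Restricted sumset: A +̂ A = {a + a' : a ∈ A, a' ∈ A, a ≠ a'}.
Equivalently, take A + A and drop any sum 2a that is achievable ONLY as a + a for a ∈ A (i.e. sums representable only with equal summands).
Enumerate pairs (a, a') with a < a' (symmetric, so each unordered pair gives one sum; this covers all a ≠ a'):
  -5 + -2 = -7
  -5 + 2 = -3
  -5 + 3 = -2
  -5 + 9 = 4
  -2 + 2 = 0
  -2 + 3 = 1
  -2 + 9 = 7
  2 + 3 = 5
  2 + 9 = 11
  3 + 9 = 12
Collected distinct sums: {-7, -3, -2, 0, 1, 4, 5, 7, 11, 12}
|A +̂ A| = 10
(Reference bound: |A +̂ A| ≥ 2|A| - 3 for |A| ≥ 2, with |A| = 5 giving ≥ 7.)

|A +̂ A| = 10


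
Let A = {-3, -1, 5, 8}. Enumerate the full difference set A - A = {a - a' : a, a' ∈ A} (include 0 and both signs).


A - A = {a - a' : a, a' ∈ A}.
Compute a - a' for each ordered pair (a, a'):
a = -3: -3--3=0, -3--1=-2, -3-5=-8, -3-8=-11
a = -1: -1--3=2, -1--1=0, -1-5=-6, -1-8=-9
a = 5: 5--3=8, 5--1=6, 5-5=0, 5-8=-3
a = 8: 8--3=11, 8--1=9, 8-5=3, 8-8=0
Collecting distinct values (and noting 0 appears from a-a):
A - A = {-11, -9, -8, -6, -3, -2, 0, 2, 3, 6, 8, 9, 11}
|A - A| = 13

A - A = {-11, -9, -8, -6, -3, -2, 0, 2, 3, 6, 8, 9, 11}


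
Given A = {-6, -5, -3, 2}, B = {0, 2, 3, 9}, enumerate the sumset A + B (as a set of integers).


A + B = {a + b : a ∈ A, b ∈ B}.
Enumerate all |A|·|B| = 4·4 = 16 pairs (a, b) and collect distinct sums.
a = -6: -6+0=-6, -6+2=-4, -6+3=-3, -6+9=3
a = -5: -5+0=-5, -5+2=-3, -5+3=-2, -5+9=4
a = -3: -3+0=-3, -3+2=-1, -3+3=0, -3+9=6
a = 2: 2+0=2, 2+2=4, 2+3=5, 2+9=11
Collecting distinct sums: A + B = {-6, -5, -4, -3, -2, -1, 0, 2, 3, 4, 5, 6, 11}
|A + B| = 13

A + B = {-6, -5, -4, -3, -2, -1, 0, 2, 3, 4, 5, 6, 11}


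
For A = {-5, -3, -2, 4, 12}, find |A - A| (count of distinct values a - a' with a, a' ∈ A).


A - A = {a - a' : a, a' ∈ A}; |A| = 5.
Bounds: 2|A|-1 ≤ |A - A| ≤ |A|² - |A| + 1, i.e. 9 ≤ |A - A| ≤ 21.
Note: 0 ∈ A - A always (from a - a). The set is symmetric: if d ∈ A - A then -d ∈ A - A.
Enumerate nonzero differences d = a - a' with a > a' (then include -d):
Positive differences: {1, 2, 3, 6, 7, 8, 9, 14, 15, 17}
Full difference set: {0} ∪ (positive diffs) ∪ (negative diffs).
|A - A| = 1 + 2·10 = 21 (matches direct enumeration: 21).

|A - A| = 21


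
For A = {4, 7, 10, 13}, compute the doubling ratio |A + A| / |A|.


|A| = 4.
Compute A + A by enumerating all 16 pairs.
A + A = {8, 11, 14, 17, 20, 23, 26}, so |A + A| = 7.
K = |A + A| / |A| = 7/4 (already in lowest terms) ≈ 1.7500.
Reference: AP of size 4 gives K = 7/4 ≈ 1.7500; a fully generic set of size 4 gives K ≈ 2.5000.

|A| = 4, |A + A| = 7, K = 7/4.


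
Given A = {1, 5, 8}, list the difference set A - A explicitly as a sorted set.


A - A = {a - a' : a, a' ∈ A}.
Compute a - a' for each ordered pair (a, a'):
a = 1: 1-1=0, 1-5=-4, 1-8=-7
a = 5: 5-1=4, 5-5=0, 5-8=-3
a = 8: 8-1=7, 8-5=3, 8-8=0
Collecting distinct values (and noting 0 appears from a-a):
A - A = {-7, -4, -3, 0, 3, 4, 7}
|A - A| = 7

A - A = {-7, -4, -3, 0, 3, 4, 7}


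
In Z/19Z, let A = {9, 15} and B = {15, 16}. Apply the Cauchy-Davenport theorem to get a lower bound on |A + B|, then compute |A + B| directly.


Cauchy-Davenport: |A + B| ≥ min(p, |A| + |B| - 1) for A, B nonempty in Z/pZ.
|A| = 2, |B| = 2, p = 19.
CD lower bound = min(19, 2 + 2 - 1) = min(19, 3) = 3.
Compute A + B mod 19 directly:
a = 9: 9+15=5, 9+16=6
a = 15: 15+15=11, 15+16=12
A + B = {5, 6, 11, 12}, so |A + B| = 4.
Verify: 4 ≥ 3? Yes ✓.

CD lower bound = 3, actual |A + B| = 4.


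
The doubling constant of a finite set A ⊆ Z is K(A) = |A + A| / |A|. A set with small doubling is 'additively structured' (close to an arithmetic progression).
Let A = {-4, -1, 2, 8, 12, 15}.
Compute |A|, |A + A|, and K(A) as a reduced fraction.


|A| = 6.
Compute A + A by enumerating all 36 pairs.
A + A = {-8, -5, -2, 1, 4, 7, 8, 10, 11, 14, 16, 17, 20, 23, 24, 27, 30}, so |A + A| = 17.
K = |A + A| / |A| = 17/6 (already in lowest terms) ≈ 2.8333.
Reference: AP of size 6 gives K = 11/6 ≈ 1.8333; a fully generic set of size 6 gives K ≈ 3.5000.

|A| = 6, |A + A| = 17, K = 17/6.


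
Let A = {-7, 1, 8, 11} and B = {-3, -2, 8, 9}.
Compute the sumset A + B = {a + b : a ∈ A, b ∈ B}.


A + B = {a + b : a ∈ A, b ∈ B}.
Enumerate all |A|·|B| = 4·4 = 16 pairs (a, b) and collect distinct sums.
a = -7: -7+-3=-10, -7+-2=-9, -7+8=1, -7+9=2
a = 1: 1+-3=-2, 1+-2=-1, 1+8=9, 1+9=10
a = 8: 8+-3=5, 8+-2=6, 8+8=16, 8+9=17
a = 11: 11+-3=8, 11+-2=9, 11+8=19, 11+9=20
Collecting distinct sums: A + B = {-10, -9, -2, -1, 1, 2, 5, 6, 8, 9, 10, 16, 17, 19, 20}
|A + B| = 15

A + B = {-10, -9, -2, -1, 1, 2, 5, 6, 8, 9, 10, 16, 17, 19, 20}


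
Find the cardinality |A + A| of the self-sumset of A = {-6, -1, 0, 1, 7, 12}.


A + A = {a + a' : a, a' ∈ A}; |A| = 6.
General bounds: 2|A| - 1 ≤ |A + A| ≤ |A|(|A|+1)/2, i.e. 11 ≤ |A + A| ≤ 21.
Lower bound 2|A|-1 is attained iff A is an arithmetic progression.
Enumerate sums a + a' for a ≤ a' (symmetric, so this suffices):
a = -6: -6+-6=-12, -6+-1=-7, -6+0=-6, -6+1=-5, -6+7=1, -6+12=6
a = -1: -1+-1=-2, -1+0=-1, -1+1=0, -1+7=6, -1+12=11
a = 0: 0+0=0, 0+1=1, 0+7=7, 0+12=12
a = 1: 1+1=2, 1+7=8, 1+12=13
a = 7: 7+7=14, 7+12=19
a = 12: 12+12=24
Distinct sums: {-12, -7, -6, -5, -2, -1, 0, 1, 2, 6, 7, 8, 11, 12, 13, 14, 19, 24}
|A + A| = 18

|A + A| = 18


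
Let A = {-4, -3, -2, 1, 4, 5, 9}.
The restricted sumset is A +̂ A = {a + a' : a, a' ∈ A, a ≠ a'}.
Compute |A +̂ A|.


Restricted sumset: A +̂ A = {a + a' : a ∈ A, a' ∈ A, a ≠ a'}.
Equivalently, take A + A and drop any sum 2a that is achievable ONLY as a + a for a ∈ A (i.e. sums representable only with equal summands).
Enumerate pairs (a, a') with a < a' (symmetric, so each unordered pair gives one sum; this covers all a ≠ a'):
  -4 + -3 = -7
  -4 + -2 = -6
  -4 + 1 = -3
  -4 + 4 = 0
  -4 + 5 = 1
  -4 + 9 = 5
  -3 + -2 = -5
  -3 + 1 = -2
  -3 + 4 = 1
  -3 + 5 = 2
  -3 + 9 = 6
  -2 + 1 = -1
  -2 + 4 = 2
  -2 + 5 = 3
  -2 + 9 = 7
  1 + 4 = 5
  1 + 5 = 6
  1 + 9 = 10
  4 + 5 = 9
  4 + 9 = 13
  5 + 9 = 14
Collected distinct sums: {-7, -6, -5, -3, -2, -1, 0, 1, 2, 3, 5, 6, 7, 9, 10, 13, 14}
|A +̂ A| = 17
(Reference bound: |A +̂ A| ≥ 2|A| - 3 for |A| ≥ 2, with |A| = 7 giving ≥ 11.)

|A +̂ A| = 17


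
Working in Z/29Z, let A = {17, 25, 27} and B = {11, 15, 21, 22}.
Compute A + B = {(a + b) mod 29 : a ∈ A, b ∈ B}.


Work in Z/29Z: reduce every sum a + b modulo 29.
Enumerate all 12 pairs:
a = 17: 17+11=28, 17+15=3, 17+21=9, 17+22=10
a = 25: 25+11=7, 25+15=11, 25+21=17, 25+22=18
a = 27: 27+11=9, 27+15=13, 27+21=19, 27+22=20
Distinct residues collected: {3, 7, 9, 10, 11, 13, 17, 18, 19, 20, 28}
|A + B| = 11 (out of 29 total residues).

A + B = {3, 7, 9, 10, 11, 13, 17, 18, 19, 20, 28}
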